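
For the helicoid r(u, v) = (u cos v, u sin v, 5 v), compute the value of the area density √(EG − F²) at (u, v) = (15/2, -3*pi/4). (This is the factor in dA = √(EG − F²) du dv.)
√(EG − F²)|_{(15/2, -3*pi/4)} = 5*sqrt(13)/2

E = 1, F = 0, G = u^2 + 25, so EG − F² = u^2 + 25. Taking the positive square root: √(EG − F²) = sqrt(u^2 + 25). At (u, v) = (15/2, -3*pi/4): 5*sqrt(13)/2.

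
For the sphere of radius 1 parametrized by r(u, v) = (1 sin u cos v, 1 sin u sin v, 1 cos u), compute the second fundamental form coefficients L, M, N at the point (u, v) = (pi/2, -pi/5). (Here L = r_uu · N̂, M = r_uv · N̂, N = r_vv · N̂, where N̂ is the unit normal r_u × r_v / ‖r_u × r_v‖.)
L = -1;  M = 0;  N = -1

Compute the unit normal N̂(u, v) = (sin(u)^2*cos(v)/Abs(sin(u)), sin(u)^2*sin(v)/Abs(sin(u)), sin(2*u)/(2*Abs(sin(u)))), and the second partials r_uu, r_uv, r_vv. Take dot products:
  L(u, v) = r_uu · N̂ = -sin(u)/Abs(sin(u)),
  M(u, v) = r_uv · N̂ = 0,
  N(u, v) = r_vv · N̂ = -sin(u)^3/Abs(sin(u)).
Evaluating at (u, v) = (pi/2, -pi/5):
  L = -1, M = 0, N = -1.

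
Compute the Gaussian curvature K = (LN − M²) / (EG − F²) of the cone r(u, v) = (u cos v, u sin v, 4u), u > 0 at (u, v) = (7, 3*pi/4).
K = 0

Coefficients of the first fundamental form: E = 17, F = 0, G = u^2.
Coefficients of the second fundamental form: L = 0, M = 0, N = 4*sqrt(17)*u^2/(17*Abs(u)).
Assemble K = (LN − M²)/(EG − F²) = 0. At (u, v) = (7, 3*pi/4): K = 0.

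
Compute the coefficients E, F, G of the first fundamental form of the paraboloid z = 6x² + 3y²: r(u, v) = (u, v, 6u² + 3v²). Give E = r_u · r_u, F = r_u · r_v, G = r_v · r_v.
E = 144*u^2 + 1;  F = 72*u*v;  G = 36*v^2 + 1

Compute partials: r_u = (1, 0, 12*u), r_v = (0, 1, 6*v). Then
  E = r_u · r_u = 144*u^2 + 1,
  F = r_u · r_v = 72*u*v,
  G = r_v · r_v = 36*v^2 + 1.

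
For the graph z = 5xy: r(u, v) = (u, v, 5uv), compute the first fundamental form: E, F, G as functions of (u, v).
E = 25*v^2 + 1;  F = 25*u*v;  G = 25*u^2 + 1

Compute partials: r_u = (1, 0, 5*v), r_v = (0, 1, 5*u). Then
  E = r_u · r_u = 25*v^2 + 1,
  F = r_u · r_v = 25*u*v,
  G = r_v · r_v = 25*u^2 + 1.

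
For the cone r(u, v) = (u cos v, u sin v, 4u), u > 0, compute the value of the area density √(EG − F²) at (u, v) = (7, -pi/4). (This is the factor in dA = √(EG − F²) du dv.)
√(EG − F²)|_{(7, -pi/4)} = 7*sqrt(17)

E = 17, F = 0, G = u^2, so EG − F² = 17*u^2. Taking the positive square root: √(EG − F²) = sqrt(17)*Abs(u). At (u, v) = (7, -pi/4): 7*sqrt(17).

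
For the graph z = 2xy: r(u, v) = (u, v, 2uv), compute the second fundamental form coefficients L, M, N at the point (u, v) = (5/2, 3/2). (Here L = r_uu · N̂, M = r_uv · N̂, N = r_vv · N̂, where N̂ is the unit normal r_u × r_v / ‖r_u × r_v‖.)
L = 0;  M = 2*sqrt(35)/35;  N = 0

Compute the unit normal N̂(u, v) = (-2*v/sqrt(4*u^2 + 4*v^2 + 1), -2*u/sqrt(4*u^2 + 4*v^2 + 1), 1/sqrt(4*u^2 + 4*v^2 + 1)), and the second partials r_uu, r_uv, r_vv. Take dot products:
  L(u, v) = r_uu · N̂ = 0,
  M(u, v) = r_uv · N̂ = 2/sqrt(4*u^2 + 4*v^2 + 1),
  N(u, v) = r_vv · N̂ = 0.
Evaluating at (u, v) = (5/2, 3/2):
  L = 0, M = 2*sqrt(35)/35, N = 0.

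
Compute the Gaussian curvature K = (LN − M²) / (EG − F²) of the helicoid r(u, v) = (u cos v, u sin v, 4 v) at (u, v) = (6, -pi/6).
K = -1/169

Coefficients of the first fundamental form: E = 1, F = 0, G = u^2 + 16.
Coefficients of the second fundamental form: L = 0, M = -4/sqrt(u^2 + 16), N = 0.
Assemble K = (LN − M²)/(EG − F²) = -16/(u^2 + 16)^2. At (u, v) = (6, -pi/6): K = -1/169.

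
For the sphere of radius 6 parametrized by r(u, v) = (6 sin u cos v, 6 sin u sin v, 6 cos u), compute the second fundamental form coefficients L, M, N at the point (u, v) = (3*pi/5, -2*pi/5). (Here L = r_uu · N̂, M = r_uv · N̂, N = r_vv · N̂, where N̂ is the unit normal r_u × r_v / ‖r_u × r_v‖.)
L = -6;  M = 0;  N = -15/4 - 3*sqrt(5)/4

Compute the unit normal N̂(u, v) = (sin(u)^2*cos(v)/Abs(sin(u)), sin(u)^2*sin(v)/Abs(sin(u)), sin(2*u)/(2*Abs(sin(u)))), and the second partials r_uu, r_uv, r_vv. Take dot products:
  L(u, v) = r_uu · N̂ = -6*sin(u)/Abs(sin(u)),
  M(u, v) = r_uv · N̂ = 0,
  N(u, v) = r_vv · N̂ = -6*sin(u)^3/Abs(sin(u)).
Evaluating at (u, v) = (3*pi/5, -2*pi/5):
  L = -6, M = 0, N = -15/4 - 3*sqrt(5)/4.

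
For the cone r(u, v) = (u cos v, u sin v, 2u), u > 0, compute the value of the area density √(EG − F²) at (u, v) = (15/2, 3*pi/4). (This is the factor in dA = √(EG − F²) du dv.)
√(EG − F²)|_{(15/2, 3*pi/4)} = 15*sqrt(5)/2

E = 5, F = 0, G = u^2, so EG − F² = 5*u^2. Taking the positive square root: √(EG − F²) = sqrt(5)*Abs(u). At (u, v) = (15/2, 3*pi/4): 15*sqrt(5)/2.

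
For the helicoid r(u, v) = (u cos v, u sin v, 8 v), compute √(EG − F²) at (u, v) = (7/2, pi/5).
√(EG − F²)|_{(7/2, pi/5)} = sqrt(305)/2

E = 1, F = 0, G = u^2 + 64; EG − F² = u^2 + 64; √(EG − F²) = sqrt(u^2 + 64). At the given point: sqrt(305)/2.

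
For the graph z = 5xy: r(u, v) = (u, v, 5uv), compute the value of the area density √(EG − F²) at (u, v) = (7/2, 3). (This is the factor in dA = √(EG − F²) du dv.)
√(EG − F²)|_{(7/2, 3)} = sqrt(2129)/2

E = 25*v^2 + 1, F = 25*u*v, G = 25*u^2 + 1, so EG − F² = 25*u^2 + 25*v^2 + 1. Taking the positive square root: √(EG − F²) = sqrt(25*u^2 + 25*v^2 + 1). At (u, v) = (7/2, 3): sqrt(2129)/2.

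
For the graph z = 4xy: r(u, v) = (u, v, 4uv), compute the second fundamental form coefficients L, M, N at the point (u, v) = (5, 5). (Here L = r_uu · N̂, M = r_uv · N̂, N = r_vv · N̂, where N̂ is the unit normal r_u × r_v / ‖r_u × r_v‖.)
L = 0;  M = 4*sqrt(89)/267;  N = 0

Compute the unit normal N̂(u, v) = (-4*v/sqrt(16*u^2 + 16*v^2 + 1), -4*u/sqrt(16*u^2 + 16*v^2 + 1), 1/sqrt(16*u^2 + 16*v^2 + 1)), and the second partials r_uu, r_uv, r_vv. Take dot products:
  L(u, v) = r_uu · N̂ = 0,
  M(u, v) = r_uv · N̂ = 4/sqrt(16*u^2 + 16*v^2 + 1),
  N(u, v) = r_vv · N̂ = 0.
Evaluating at (u, v) = (5, 5):
  L = 0, M = 4*sqrt(89)/267, N = 0.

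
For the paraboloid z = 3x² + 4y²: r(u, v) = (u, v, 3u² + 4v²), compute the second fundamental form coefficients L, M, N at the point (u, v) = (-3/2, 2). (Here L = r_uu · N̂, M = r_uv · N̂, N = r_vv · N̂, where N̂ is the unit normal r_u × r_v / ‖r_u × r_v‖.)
L = 3*sqrt(2)/13;  M = 0;  N = 4*sqrt(2)/13

Compute the unit normal N̂(u, v) = (-6*u/sqrt(36*u^2 + 64*v^2 + 1), -8*v/sqrt(36*u^2 + 64*v^2 + 1), 1/sqrt(36*u^2 + 64*v^2 + 1)), and the second partials r_uu, r_uv, r_vv. Take dot products:
  L(u, v) = r_uu · N̂ = 6/sqrt(36*u^2 + 64*v^2 + 1),
  M(u, v) = r_uv · N̂ = 0,
  N(u, v) = r_vv · N̂ = 8/sqrt(36*u^2 + 64*v^2 + 1).
Evaluating at (u, v) = (-3/2, 2):
  L = 3*sqrt(2)/13, M = 0, N = 4*sqrt(2)/13.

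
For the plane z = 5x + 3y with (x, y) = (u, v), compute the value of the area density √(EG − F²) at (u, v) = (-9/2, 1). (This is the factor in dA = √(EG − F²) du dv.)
√(EG − F²)|_{(-9/2, 1)} = sqrt(35)

E = 26, F = 15, G = 10, so EG − F² = 35. Taking the positive square root: √(EG − F²) = sqrt(35). At (u, v) = (-9/2, 1): sqrt(35).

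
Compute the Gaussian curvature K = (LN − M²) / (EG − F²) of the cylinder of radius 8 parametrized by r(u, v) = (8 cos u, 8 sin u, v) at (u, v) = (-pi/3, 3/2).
K = 0

Coefficients of the first fundamental form: E = 64, F = 0, G = 1.
Coefficients of the second fundamental form: L = -8, M = 0, N = 0.
Assemble K = (LN − M²)/(EG − F²) = 0. At (u, v) = (-pi/3, 3/2): K = 0.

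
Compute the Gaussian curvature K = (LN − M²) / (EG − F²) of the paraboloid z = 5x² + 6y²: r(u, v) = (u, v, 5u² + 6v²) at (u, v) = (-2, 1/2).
K = 120/190969

Coefficients of the first fundamental form: E = 100*u^2 + 1, F = 120*u*v, G = 144*v^2 + 1.
Coefficients of the second fundamental form: L = 10/sqrt(100*u^2 + 144*v^2 + 1), M = 0, N = 12/sqrt(100*u^2 + 144*v^2 + 1).
Assemble K = (LN − M²)/(EG − F²) = 120/(10000*u^4 + 28800*u^2*v^2 + 200*u^2 + 20736*v^4 + 288*v^2 + 1). At (u, v) = (-2, 1/2): K = 120/190969.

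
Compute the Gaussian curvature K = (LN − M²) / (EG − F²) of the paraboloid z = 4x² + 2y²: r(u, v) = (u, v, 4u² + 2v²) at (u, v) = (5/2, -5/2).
K = 32/251001

Coefficients of the first fundamental form: E = 64*u^2 + 1, F = 32*u*v, G = 16*v^2 + 1.
Coefficients of the second fundamental form: L = 8/sqrt(64*u^2 + 16*v^2 + 1), M = 0, N = 4/sqrt(64*u^2 + 16*v^2 + 1).
Assemble K = (LN − M²)/(EG − F²) = 32/(4096*u^4 + 2048*u^2*v^2 + 128*u^2 + 256*v^4 + 32*v^2 + 1). At (u, v) = (5/2, -5/2): K = 32/251001.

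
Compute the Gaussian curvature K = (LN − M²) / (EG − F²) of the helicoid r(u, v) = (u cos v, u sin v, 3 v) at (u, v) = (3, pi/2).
K = -1/36

Coefficients of the first fundamental form: E = 1, F = 0, G = u^2 + 9.
Coefficients of the second fundamental form: L = 0, M = -3/sqrt(u^2 + 9), N = 0.
Assemble K = (LN − M²)/(EG − F²) = -9/(u^2 + 9)^2. At (u, v) = (3, pi/2): K = -1/36.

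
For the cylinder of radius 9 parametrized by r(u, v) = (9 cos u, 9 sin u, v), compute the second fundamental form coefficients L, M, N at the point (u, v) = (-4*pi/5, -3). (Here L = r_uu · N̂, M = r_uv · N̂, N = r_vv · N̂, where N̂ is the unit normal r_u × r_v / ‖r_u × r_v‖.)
L = -9;  M = 0;  N = 0

Compute the unit normal N̂(u, v) = (cos(u), sin(u), 0), and the second partials r_uu, r_uv, r_vv. Take dot products:
  L(u, v) = r_uu · N̂ = -9,
  M(u, v) = r_uv · N̂ = 0,
  N(u, v) = r_vv · N̂ = 0.
Evaluating at (u, v) = (-4*pi/5, -3):
  L = -9, M = 0, N = 0.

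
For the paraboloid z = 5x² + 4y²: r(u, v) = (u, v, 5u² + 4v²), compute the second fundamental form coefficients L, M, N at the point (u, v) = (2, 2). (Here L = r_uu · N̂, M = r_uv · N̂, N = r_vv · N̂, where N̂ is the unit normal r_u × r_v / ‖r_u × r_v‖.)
L = 10*sqrt(73)/219;  M = 0;  N = 8*sqrt(73)/219

Compute the unit normal N̂(u, v) = (-10*u/sqrt(100*u^2 + 64*v^2 + 1), -8*v/sqrt(100*u^2 + 64*v^2 + 1), 1/sqrt(100*u^2 + 64*v^2 + 1)), and the second partials r_uu, r_uv, r_vv. Take dot products:
  L(u, v) = r_uu · N̂ = 10/sqrt(100*u^2 + 64*v^2 + 1),
  M(u, v) = r_uv · N̂ = 0,
  N(u, v) = r_vv · N̂ = 8/sqrt(100*u^2 + 64*v^2 + 1).
Evaluating at (u, v) = (2, 2):
  L = 10*sqrt(73)/219, M = 0, N = 8*sqrt(73)/219.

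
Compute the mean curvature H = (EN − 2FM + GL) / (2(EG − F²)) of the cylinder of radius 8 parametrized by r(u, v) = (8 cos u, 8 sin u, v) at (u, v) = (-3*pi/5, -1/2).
H = -1/16

With E = 64, F = 0, G = 1, L = -8, M = 0, N = 0, assemble
  H = (EN − 2FM + GL) / (2(EG − F²)) = -1/16.
At (u, v) = (-3*pi/5, -1/2): H = -1/16.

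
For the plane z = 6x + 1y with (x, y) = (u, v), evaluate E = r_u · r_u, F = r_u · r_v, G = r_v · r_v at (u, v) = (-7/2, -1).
E = 37;  F = 6;  G = 2

Partials: r_u = (1, 0, 6), r_v = (0, 1, 1). As functions of (u, v):
  E = r_u · r_u = 37,
  F = r_u · r_v = 6,
  G = r_v · r_v = 2.
Evaluating at (u, v) = (-7/2, -1): E = 37, F = 6, G = 2.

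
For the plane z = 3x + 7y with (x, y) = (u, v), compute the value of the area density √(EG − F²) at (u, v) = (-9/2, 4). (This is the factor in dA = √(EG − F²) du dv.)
√(EG − F²)|_{(-9/2, 4)} = sqrt(59)

E = 10, F = 21, G = 50, so EG − F² = 59. Taking the positive square root: √(EG − F²) = sqrt(59). At (u, v) = (-9/2, 4): sqrt(59).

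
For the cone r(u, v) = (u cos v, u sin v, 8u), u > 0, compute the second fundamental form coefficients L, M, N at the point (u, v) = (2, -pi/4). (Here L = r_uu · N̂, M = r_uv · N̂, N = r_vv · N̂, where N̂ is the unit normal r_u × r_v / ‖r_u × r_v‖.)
L = 0;  M = 0;  N = 16*sqrt(65)/65

Compute the unit normal N̂(u, v) = (-8*sqrt(65)*u*cos(v)/(65*Abs(u)), -8*sqrt(65)*u*sin(v)/(65*Abs(u)), sqrt(65)*u/(65*Abs(u))), and the second partials r_uu, r_uv, r_vv. Take dot products:
  L(u, v) = r_uu · N̂ = 0,
  M(u, v) = r_uv · N̂ = 0,
  N(u, v) = r_vv · N̂ = 8*sqrt(65)*u^2/(65*Abs(u)).
Evaluating at (u, v) = (2, -pi/4):
  L = 0, M = 0, N = 16*sqrt(65)/65.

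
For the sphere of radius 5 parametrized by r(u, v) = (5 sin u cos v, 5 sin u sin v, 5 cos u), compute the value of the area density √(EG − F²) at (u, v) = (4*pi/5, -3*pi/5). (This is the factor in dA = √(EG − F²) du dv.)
√(EG − F²)|_{(4*pi/5, -3*pi/5)} = 25*sqrt(10 - 2*sqrt(5))/4

E = 25, F = 0, G = 25*sin(u)^2, so EG − F² = 625*sin(u)^2. Taking the positive square root: √(EG − F²) = 25*Abs(sin(u)). At (u, v) = (4*pi/5, -3*pi/5): 25*sqrt(10 - 2*sqrt(5))/4.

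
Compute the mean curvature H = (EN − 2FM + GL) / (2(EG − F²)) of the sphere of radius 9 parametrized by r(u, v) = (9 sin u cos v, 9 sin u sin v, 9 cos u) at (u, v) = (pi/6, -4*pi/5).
H = -1/9

With E = 81, F = 0, G = 81*sin(u)^2, L = -9*sin(u)/Abs(sin(u)), M = 0, N = -9*sin(u)^3/Abs(sin(u)), assemble
  H = (EN − 2FM + GL) / (2(EG − F²)) = -sin(u)/(9*Abs(sin(u))).
At (u, v) = (pi/6, -4*pi/5): H = -1/9.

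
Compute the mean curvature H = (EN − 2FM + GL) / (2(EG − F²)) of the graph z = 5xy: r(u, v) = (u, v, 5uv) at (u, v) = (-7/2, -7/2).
H = -6125*sqrt(2454)/3011058

With E = 25*v^2 + 1, F = 25*u*v, G = 25*u^2 + 1, L = 0, M = 5/sqrt(25*u^2 + 25*v^2 + 1), N = 0, assemble
  H = (EN − 2FM + GL) / (2(EG − F²)) = -125*u*v/(25*u^2 + 25*v^2 + 1)^(3/2).
At (u, v) = (-7/2, -7/2): H = -6125*sqrt(2454)/3011058.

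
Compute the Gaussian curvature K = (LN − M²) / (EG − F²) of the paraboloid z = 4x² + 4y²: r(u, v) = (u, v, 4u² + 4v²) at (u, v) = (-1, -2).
K = 64/103041

Coefficients of the first fundamental form: E = 64*u^2 + 1, F = 64*u*v, G = 64*v^2 + 1.
Coefficients of the second fundamental form: L = 8/sqrt(64*u^2 + 64*v^2 + 1), M = 0, N = 8/sqrt(64*u^2 + 64*v^2 + 1).
Assemble K = (LN − M²)/(EG − F²) = 64/(4096*u^4 + 8192*u^2*v^2 + 128*u^2 + 4096*v^4 + 128*v^2 + 1). At (u, v) = (-1, -2): K = 64/103041.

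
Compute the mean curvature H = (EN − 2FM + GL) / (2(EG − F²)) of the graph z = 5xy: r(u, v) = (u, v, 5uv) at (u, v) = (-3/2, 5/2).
H = 1875*sqrt(854)/364658

With E = 25*v^2 + 1, F = 25*u*v, G = 25*u^2 + 1, L = 0, M = 5/sqrt(25*u^2 + 25*v^2 + 1), N = 0, assemble
  H = (EN − 2FM + GL) / (2(EG − F²)) = -125*u*v/(25*u^2 + 25*v^2 + 1)^(3/2).
At (u, v) = (-3/2, 5/2): H = 1875*sqrt(854)/364658.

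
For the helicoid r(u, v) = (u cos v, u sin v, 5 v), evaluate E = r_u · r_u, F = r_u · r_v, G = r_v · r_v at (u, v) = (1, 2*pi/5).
E = 1;  F = 0;  G = 26

Partials: r_u = (cos(v), sin(v), 0), r_v = (-u*sin(v), u*cos(v), 5). As functions of (u, v):
  E = r_u · r_u = 1,
  F = r_u · r_v = 0,
  G = r_v · r_v = u^2 + 25.
Evaluating at (u, v) = (1, 2*pi/5): E = 1, F = 0, G = 26.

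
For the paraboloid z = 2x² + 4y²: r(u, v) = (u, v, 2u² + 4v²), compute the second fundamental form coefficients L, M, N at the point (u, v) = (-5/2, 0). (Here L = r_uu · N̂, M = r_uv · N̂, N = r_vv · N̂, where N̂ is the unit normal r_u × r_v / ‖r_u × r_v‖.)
L = 4*sqrt(101)/101;  M = 0;  N = 8*sqrt(101)/101

Compute the unit normal N̂(u, v) = (-4*u/sqrt(16*u^2 + 64*v^2 + 1), -8*v/sqrt(16*u^2 + 64*v^2 + 1), 1/sqrt(16*u^2 + 64*v^2 + 1)), and the second partials r_uu, r_uv, r_vv. Take dot products:
  L(u, v) = r_uu · N̂ = 4/sqrt(16*u^2 + 64*v^2 + 1),
  M(u, v) = r_uv · N̂ = 0,
  N(u, v) = r_vv · N̂ = 8/sqrt(16*u^2 + 64*v^2 + 1).
Evaluating at (u, v) = (-5/2, 0):
  L = 4*sqrt(101)/101, M = 0, N = 8*sqrt(101)/101.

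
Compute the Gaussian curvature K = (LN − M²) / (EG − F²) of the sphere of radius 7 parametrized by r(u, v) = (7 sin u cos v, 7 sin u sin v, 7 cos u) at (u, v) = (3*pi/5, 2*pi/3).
K = 1/49

Coefficients of the first fundamental form: E = 49, F = 0, G = 49*sin(u)^2.
Coefficients of the second fundamental form: L = -7*sin(u)/Abs(sin(u)), M = 0, N = -7*sin(u)^3/Abs(sin(u)).
Assemble K = (LN − M²)/(EG − F²) = 1/49. At (u, v) = (3*pi/5, 2*pi/3): K = 1/49.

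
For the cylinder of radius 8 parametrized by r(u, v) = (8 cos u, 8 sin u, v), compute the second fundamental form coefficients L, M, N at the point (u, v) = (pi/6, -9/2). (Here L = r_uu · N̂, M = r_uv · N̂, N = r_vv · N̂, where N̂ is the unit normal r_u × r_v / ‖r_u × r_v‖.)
L = -8;  M = 0;  N = 0

Compute the unit normal N̂(u, v) = (cos(u), sin(u), 0), and the second partials r_uu, r_uv, r_vv. Take dot products:
  L(u, v) = r_uu · N̂ = -8,
  M(u, v) = r_uv · N̂ = 0,
  N(u, v) = r_vv · N̂ = 0.
Evaluating at (u, v) = (pi/6, -9/2):
  L = -8, M = 0, N = 0.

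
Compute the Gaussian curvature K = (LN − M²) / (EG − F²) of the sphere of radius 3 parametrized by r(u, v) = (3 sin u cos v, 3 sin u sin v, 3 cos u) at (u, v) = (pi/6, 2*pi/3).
K = 1/9

Coefficients of the first fundamental form: E = 9, F = 0, G = 9*sin(u)^2.
Coefficients of the second fundamental form: L = -3*sin(u)/Abs(sin(u)), M = 0, N = -3*sin(u)^3/Abs(sin(u)).
Assemble K = (LN − M²)/(EG − F²) = 1/9. At (u, v) = (pi/6, 2*pi/3): K = 1/9.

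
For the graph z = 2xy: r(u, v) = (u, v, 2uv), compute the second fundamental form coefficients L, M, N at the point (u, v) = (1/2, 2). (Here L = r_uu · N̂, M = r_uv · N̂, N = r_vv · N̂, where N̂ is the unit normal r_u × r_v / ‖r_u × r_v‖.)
L = 0;  M = sqrt(2)/3;  N = 0

Compute the unit normal N̂(u, v) = (-2*v/sqrt(4*u^2 + 4*v^2 + 1), -2*u/sqrt(4*u^2 + 4*v^2 + 1), 1/sqrt(4*u^2 + 4*v^2 + 1)), and the second partials r_uu, r_uv, r_vv. Take dot products:
  L(u, v) = r_uu · N̂ = 0,
  M(u, v) = r_uv · N̂ = 2/sqrt(4*u^2 + 4*v^2 + 1),
  N(u, v) = r_vv · N̂ = 0.
Evaluating at (u, v) = (1/2, 2):
  L = 0, M = sqrt(2)/3, N = 0.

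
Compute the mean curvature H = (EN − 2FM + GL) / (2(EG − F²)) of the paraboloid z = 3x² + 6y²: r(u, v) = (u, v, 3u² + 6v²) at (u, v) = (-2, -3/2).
H = 1845*sqrt(469)/219961

With E = 36*u^2 + 1, F = 72*u*v, G = 144*v^2 + 1, L = 6/sqrt(36*u^2 + 144*v^2 + 1), M = 0, N = 12/sqrt(36*u^2 + 144*v^2 + 1), assemble
  H = (EN − 2FM + GL) / (2(EG − F²)) = 9*(24*u^2 + 48*v^2 + 1)/(36*u^2 + 144*v^2 + 1)^(3/2).
At (u, v) = (-2, -3/2): H = 1845*sqrt(469)/219961.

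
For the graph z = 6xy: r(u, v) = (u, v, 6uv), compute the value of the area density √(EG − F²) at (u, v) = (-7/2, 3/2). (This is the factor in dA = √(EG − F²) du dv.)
√(EG − F²)|_{(-7/2, 3/2)} = sqrt(523)

E = 36*v^2 + 1, F = 36*u*v, G = 36*u^2 + 1, so EG − F² = 36*u^2 + 36*v^2 + 1. Taking the positive square root: √(EG − F²) = sqrt(36*u^2 + 36*v^2 + 1). At (u, v) = (-7/2, 3/2): sqrt(523).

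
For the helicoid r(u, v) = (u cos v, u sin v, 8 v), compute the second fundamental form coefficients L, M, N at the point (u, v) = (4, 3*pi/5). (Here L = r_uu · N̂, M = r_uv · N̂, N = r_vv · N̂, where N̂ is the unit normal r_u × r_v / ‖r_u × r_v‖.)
L = 0;  M = -2*sqrt(5)/5;  N = 0

Compute the unit normal N̂(u, v) = (8*sin(v)/sqrt(u^2 + 64), -8*cos(v)/sqrt(u^2 + 64), u/sqrt(u^2 + 64)), and the second partials r_uu, r_uv, r_vv. Take dot products:
  L(u, v) = r_uu · N̂ = 0,
  M(u, v) = r_uv · N̂ = -8/sqrt(u^2 + 64),
  N(u, v) = r_vv · N̂ = 0.
Evaluating at (u, v) = (4, 3*pi/5):
  L = 0, M = -2*sqrt(5)/5, N = 0.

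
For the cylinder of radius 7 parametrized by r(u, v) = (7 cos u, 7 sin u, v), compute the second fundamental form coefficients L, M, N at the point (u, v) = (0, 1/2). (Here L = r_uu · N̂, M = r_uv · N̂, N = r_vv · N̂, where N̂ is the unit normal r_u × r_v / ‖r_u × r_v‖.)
L = -7;  M = 0;  N = 0

Compute the unit normal N̂(u, v) = (cos(u), sin(u), 0), and the second partials r_uu, r_uv, r_vv. Take dot products:
  L(u, v) = r_uu · N̂ = -7,
  M(u, v) = r_uv · N̂ = 0,
  N(u, v) = r_vv · N̂ = 0.
Evaluating at (u, v) = (0, 1/2):
  L = -7, M = 0, N = 0.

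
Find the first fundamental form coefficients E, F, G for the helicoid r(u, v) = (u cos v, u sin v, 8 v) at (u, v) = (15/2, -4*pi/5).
E = 1;  F = 0;  G = 481/4

Partials: r_u = (cos(v), sin(v), 0), r_v = (-u*sin(v), u*cos(v), 8). As functions of (u, v):
  E = r_u · r_u = 1,
  F = r_u · r_v = 0,
  G = r_v · r_v = u^2 + 64.
Evaluating at (u, v) = (15/2, -4*pi/5): E = 1, F = 0, G = 481/4.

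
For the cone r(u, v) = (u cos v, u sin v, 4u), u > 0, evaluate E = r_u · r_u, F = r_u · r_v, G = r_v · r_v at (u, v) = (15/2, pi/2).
E = 17;  F = 0;  G = 225/4

Partials: r_u = (cos(v), sin(v), 4), r_v = (-u*sin(v), u*cos(v), 0). As functions of (u, v):
  E = r_u · r_u = 17,
  F = r_u · r_v = 0,
  G = r_v · r_v = u^2.
Evaluating at (u, v) = (15/2, pi/2): E = 17, F = 0, G = 225/4.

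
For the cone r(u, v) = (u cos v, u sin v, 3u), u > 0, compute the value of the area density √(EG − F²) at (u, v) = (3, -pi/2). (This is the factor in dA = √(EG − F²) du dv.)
√(EG − F²)|_{(3, -pi/2)} = 3*sqrt(10)

E = 10, F = 0, G = u^2, so EG − F² = 10*u^2. Taking the positive square root: √(EG − F²) = sqrt(10)*Abs(u). At (u, v) = (3, -pi/2): 3*sqrt(10).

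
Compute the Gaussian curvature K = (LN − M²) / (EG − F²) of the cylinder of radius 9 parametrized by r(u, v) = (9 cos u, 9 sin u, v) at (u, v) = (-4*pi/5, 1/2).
K = 0

Coefficients of the first fundamental form: E = 81, F = 0, G = 1.
Coefficients of the second fundamental form: L = -9, M = 0, N = 0.
Assemble K = (LN − M²)/(EG − F²) = 0. At (u, v) = (-4*pi/5, 1/2): K = 0.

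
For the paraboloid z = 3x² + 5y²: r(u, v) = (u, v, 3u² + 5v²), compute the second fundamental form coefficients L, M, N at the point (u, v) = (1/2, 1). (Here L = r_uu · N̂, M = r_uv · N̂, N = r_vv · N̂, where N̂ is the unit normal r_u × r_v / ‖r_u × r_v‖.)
L = 3*sqrt(110)/55;  M = 0;  N = sqrt(110)/11

Compute the unit normal N̂(u, v) = (-6*u/sqrt(36*u^2 + 100*v^2 + 1), -10*v/sqrt(36*u^2 + 100*v^2 + 1), 1/sqrt(36*u^2 + 100*v^2 + 1)), and the second partials r_uu, r_uv, r_vv. Take dot products:
  L(u, v) = r_uu · N̂ = 6/sqrt(36*u^2 + 100*v^2 + 1),
  M(u, v) = r_uv · N̂ = 0,
  N(u, v) = r_vv · N̂ = 10/sqrt(36*u^2 + 100*v^2 + 1).
Evaluating at (u, v) = (1/2, 1):
  L = 3*sqrt(110)/55, M = 0, N = sqrt(110)/11.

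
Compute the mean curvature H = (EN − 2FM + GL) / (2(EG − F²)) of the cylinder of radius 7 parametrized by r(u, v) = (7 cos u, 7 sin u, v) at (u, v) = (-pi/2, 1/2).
H = -1/14

With E = 49, F = 0, G = 1, L = -7, M = 0, N = 0, assemble
  H = (EN − 2FM + GL) / (2(EG − F²)) = -1/14.
At (u, v) = (-pi/2, 1/2): H = -1/14.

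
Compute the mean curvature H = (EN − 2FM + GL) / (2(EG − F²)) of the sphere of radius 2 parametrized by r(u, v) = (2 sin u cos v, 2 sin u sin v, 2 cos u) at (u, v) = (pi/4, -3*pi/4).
H = -1/2

With E = 4, F = 0, G = 4*sin(u)^2, L = -2*sin(u)/Abs(sin(u)), M = 0, N = -2*sin(u)^3/Abs(sin(u)), assemble
  H = (EN − 2FM + GL) / (2(EG − F²)) = -sin(u)/(2*Abs(sin(u))).
At (u, v) = (pi/4, -3*pi/4): H = -1/2.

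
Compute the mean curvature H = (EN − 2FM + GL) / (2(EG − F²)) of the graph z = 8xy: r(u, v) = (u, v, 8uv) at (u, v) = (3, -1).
H = 1536*sqrt(641)/410881

With E = 64*v^2 + 1, F = 64*u*v, G = 64*u^2 + 1, L = 0, M = 8/sqrt(64*u^2 + 64*v^2 + 1), N = 0, assemble
  H = (EN − 2FM + GL) / (2(EG − F²)) = -512*u*v/(64*u^2 + 64*v^2 + 1)^(3/2).
At (u, v) = (3, -1): H = 1536*sqrt(641)/410881.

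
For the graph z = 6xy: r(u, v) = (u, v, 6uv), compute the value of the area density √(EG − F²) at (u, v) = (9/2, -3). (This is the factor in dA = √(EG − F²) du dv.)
√(EG − F²)|_{(9/2, -3)} = sqrt(1054)

E = 36*v^2 + 1, F = 36*u*v, G = 36*u^2 + 1, so EG − F² = 36*u^2 + 36*v^2 + 1. Taking the positive square root: √(EG − F²) = sqrt(36*u^2 + 36*v^2 + 1). At (u, v) = (9/2, -3): sqrt(1054).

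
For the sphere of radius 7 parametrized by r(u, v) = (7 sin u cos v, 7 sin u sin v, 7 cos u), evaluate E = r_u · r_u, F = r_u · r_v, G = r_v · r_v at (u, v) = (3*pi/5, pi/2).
E = 49;  F = 0;  G = 49*sqrt(5)/8 + 245/8

Partials: r_u = (7*cos(u)*cos(v), 7*sin(v)*cos(u), -7*sin(u)), r_v = (-7*sin(u)*sin(v), 7*sin(u)*cos(v), 0). As functions of (u, v):
  E = r_u · r_u = 49,
  F = r_u · r_v = 0,
  G = r_v · r_v = 49*sin(u)^2.
Evaluating at (u, v) = (3*pi/5, pi/2): E = 49, F = 0, G = 49*sqrt(5)/8 + 245/8.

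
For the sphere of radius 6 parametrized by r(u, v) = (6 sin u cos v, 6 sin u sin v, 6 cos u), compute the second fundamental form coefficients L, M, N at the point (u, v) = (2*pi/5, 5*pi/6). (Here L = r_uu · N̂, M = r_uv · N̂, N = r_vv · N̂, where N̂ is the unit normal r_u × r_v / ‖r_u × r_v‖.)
L = -6;  M = 0;  N = -15/4 - 3*sqrt(5)/4

Compute the unit normal N̂(u, v) = (sin(u)^2*cos(v)/Abs(sin(u)), sin(u)^2*sin(v)/Abs(sin(u)), sin(2*u)/(2*Abs(sin(u)))), and the second partials r_uu, r_uv, r_vv. Take dot products:
  L(u, v) = r_uu · N̂ = -6*sin(u)/Abs(sin(u)),
  M(u, v) = r_uv · N̂ = 0,
  N(u, v) = r_vv · N̂ = -6*sin(u)^3/Abs(sin(u)).
Evaluating at (u, v) = (2*pi/5, 5*pi/6):
  L = -6, M = 0, N = -15/4 - 3*sqrt(5)/4.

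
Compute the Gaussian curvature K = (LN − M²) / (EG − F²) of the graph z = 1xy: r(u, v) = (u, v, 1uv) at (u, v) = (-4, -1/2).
K = -16/4761

Coefficients of the first fundamental form: E = v^2 + 1, F = u*v, G = u^2 + 1.
Coefficients of the second fundamental form: L = 0, M = 1/sqrt(u^2 + v^2 + 1), N = 0.
Assemble K = (LN − M²)/(EG − F²) = 1/((u^2*v^2 - (u^2 + 1)*(v^2 + 1))*(u^2 + v^2 + 1)). At (u, v) = (-4, -1/2): K = -16/4761.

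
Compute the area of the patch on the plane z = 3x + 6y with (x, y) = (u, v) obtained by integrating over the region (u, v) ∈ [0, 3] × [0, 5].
Area = 15*sqrt(46)

Area = ∫∫ √(EG − F²) du dv with √(EG − F²) = sqrt(46). Integrating over [0, 3] × [0, 5] gives 15*sqrt(46).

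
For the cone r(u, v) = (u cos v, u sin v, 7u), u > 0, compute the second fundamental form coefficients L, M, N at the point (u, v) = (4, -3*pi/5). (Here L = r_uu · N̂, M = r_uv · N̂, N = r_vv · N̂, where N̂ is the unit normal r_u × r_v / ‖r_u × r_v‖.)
L = 0;  M = 0;  N = 14*sqrt(2)/5

Compute the unit normal N̂(u, v) = (-7*sqrt(2)*u*cos(v)/(10*Abs(u)), -7*sqrt(2)*u*sin(v)/(10*Abs(u)), sqrt(2)*u/(10*Abs(u))), and the second partials r_uu, r_uv, r_vv. Take dot products:
  L(u, v) = r_uu · N̂ = 0,
  M(u, v) = r_uv · N̂ = 0,
  N(u, v) = r_vv · N̂ = 7*sqrt(2)*u^2/(10*Abs(u)).
Evaluating at (u, v) = (4, -3*pi/5):
  L = 0, M = 0, N = 14*sqrt(2)/5.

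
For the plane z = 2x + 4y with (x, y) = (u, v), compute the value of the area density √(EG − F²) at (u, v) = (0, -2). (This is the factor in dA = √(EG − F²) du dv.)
√(EG − F²)|_{(0, -2)} = sqrt(21)

E = 5, F = 8, G = 17, so EG − F² = 21. Taking the positive square root: √(EG − F²) = sqrt(21). At (u, v) = (0, -2): sqrt(21).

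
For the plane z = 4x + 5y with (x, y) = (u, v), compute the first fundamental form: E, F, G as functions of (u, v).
E = 17;  F = 20;  G = 26

Compute partials: r_u = (1, 0, 4), r_v = (0, 1, 5). Then
  E = r_u · r_u = 17,
  F = r_u · r_v = 20,
  G = r_v · r_v = 26.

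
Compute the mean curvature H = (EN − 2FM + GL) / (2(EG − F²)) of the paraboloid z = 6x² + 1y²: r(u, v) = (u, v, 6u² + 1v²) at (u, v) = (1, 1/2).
H = 157*sqrt(146)/21316

With E = 144*u^2 + 1, F = 24*u*v, G = 4*v^2 + 1, L = 12/sqrt(144*u^2 + 4*v^2 + 1), M = 0, N = 2/sqrt(144*u^2 + 4*v^2 + 1), assemble
  H = (EN − 2FM + GL) / (2(EG − F²)) = (144*u^2 + 24*v^2 + 7)/(144*u^2 + 4*v^2 + 1)^(3/2).
At (u, v) = (1, 1/2): H = 157*sqrt(146)/21316.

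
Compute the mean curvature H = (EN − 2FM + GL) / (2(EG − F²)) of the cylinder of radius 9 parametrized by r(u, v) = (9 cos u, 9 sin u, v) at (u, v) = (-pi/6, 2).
H = -1/18

With E = 81, F = 0, G = 1, L = -9, M = 0, N = 0, assemble
  H = (EN − 2FM + GL) / (2(EG − F²)) = -1/18.
At (u, v) = (-pi/6, 2): H = -1/18.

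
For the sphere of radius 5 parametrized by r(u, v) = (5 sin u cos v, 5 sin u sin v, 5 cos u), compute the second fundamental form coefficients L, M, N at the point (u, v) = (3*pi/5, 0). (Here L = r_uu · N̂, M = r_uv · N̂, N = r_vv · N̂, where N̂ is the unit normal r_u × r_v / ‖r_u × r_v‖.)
L = -5;  M = 0;  N = -25/8 - 5*sqrt(5)/8

Compute the unit normal N̂(u, v) = (sin(u)^2*cos(v)/Abs(sin(u)), sin(u)^2*sin(v)/Abs(sin(u)), sin(2*u)/(2*Abs(sin(u)))), and the second partials r_uu, r_uv, r_vv. Take dot products:
  L(u, v) = r_uu · N̂ = -5*sin(u)/Abs(sin(u)),
  M(u, v) = r_uv · N̂ = 0,
  N(u, v) = r_vv · N̂ = -5*sin(u)^3/Abs(sin(u)).
Evaluating at (u, v) = (3*pi/5, 0):
  L = -5, M = 0, N = -25/8 - 5*sqrt(5)/8.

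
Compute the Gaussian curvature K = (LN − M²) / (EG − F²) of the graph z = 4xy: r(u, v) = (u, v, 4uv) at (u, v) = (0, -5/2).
K = -16/10201

Coefficients of the first fundamental form: E = 16*v^2 + 1, F = 16*u*v, G = 16*u^2 + 1.
Coefficients of the second fundamental form: L = 0, M = 4/sqrt(16*u^2 + 16*v^2 + 1), N = 0.
Assemble K = (LN − M²)/(EG − F²) = -16/(256*u^4 + 512*u^2*v^2 + 32*u^2 + 256*v^4 + 32*v^2 + 1). At (u, v) = (0, -5/2): K = -16/10201.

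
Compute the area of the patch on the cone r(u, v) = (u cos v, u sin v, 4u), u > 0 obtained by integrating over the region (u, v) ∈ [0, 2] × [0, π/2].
Area = sqrt(17)*pi

Area = ∫∫ √(EG − F²) du dv with √(EG − F²) = sqrt(17)*Abs(u). Integrating over [0, 2] × [0, π/2] gives sqrt(17)*pi.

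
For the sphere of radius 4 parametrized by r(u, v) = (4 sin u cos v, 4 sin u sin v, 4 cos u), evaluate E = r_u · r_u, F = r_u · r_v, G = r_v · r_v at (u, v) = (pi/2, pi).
E = 16;  F = 0;  G = 16

Partials: r_u = (4*cos(u)*cos(v), 4*sin(v)*cos(u), -4*sin(u)), r_v = (-4*sin(u)*sin(v), 4*sin(u)*cos(v), 0). As functions of (u, v):
  E = r_u · r_u = 16,
  F = r_u · r_v = 0,
  G = r_v · r_v = 16*sin(u)^2.
Evaluating at (u, v) = (pi/2, pi): E = 16, F = 0, G = 16.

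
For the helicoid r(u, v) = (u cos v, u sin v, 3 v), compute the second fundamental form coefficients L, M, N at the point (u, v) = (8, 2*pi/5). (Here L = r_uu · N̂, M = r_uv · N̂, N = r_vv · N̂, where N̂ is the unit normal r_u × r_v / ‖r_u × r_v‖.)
L = 0;  M = -3*sqrt(73)/73;  N = 0

Compute the unit normal N̂(u, v) = (3*sin(v)/sqrt(u^2 + 9), -3*cos(v)/sqrt(u^2 + 9), u/sqrt(u^2 + 9)), and the second partials r_uu, r_uv, r_vv. Take dot products:
  L(u, v) = r_uu · N̂ = 0,
  M(u, v) = r_uv · N̂ = -3/sqrt(u^2 + 9),
  N(u, v) = r_vv · N̂ = 0.
Evaluating at (u, v) = (8, 2*pi/5):
  L = 0, M = -3*sqrt(73)/73, N = 0.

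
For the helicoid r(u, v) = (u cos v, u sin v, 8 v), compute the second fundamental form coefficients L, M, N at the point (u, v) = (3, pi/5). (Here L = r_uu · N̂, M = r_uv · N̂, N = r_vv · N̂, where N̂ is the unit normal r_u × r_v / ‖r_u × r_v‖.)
L = 0;  M = -8*sqrt(73)/73;  N = 0

Compute the unit normal N̂(u, v) = (8*sin(v)/sqrt(u^2 + 64), -8*cos(v)/sqrt(u^2 + 64), u/sqrt(u^2 + 64)), and the second partials r_uu, r_uv, r_vv. Take dot products:
  L(u, v) = r_uu · N̂ = 0,
  M(u, v) = r_uv · N̂ = -8/sqrt(u^2 + 64),
  N(u, v) = r_vv · N̂ = 0.
Evaluating at (u, v) = (3, pi/5):
  L = 0, M = -8*sqrt(73)/73, N = 0.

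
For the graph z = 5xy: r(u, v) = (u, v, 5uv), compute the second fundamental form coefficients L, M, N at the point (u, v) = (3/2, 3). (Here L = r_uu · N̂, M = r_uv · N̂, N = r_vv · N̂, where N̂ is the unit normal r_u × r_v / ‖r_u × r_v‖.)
L = 0;  M = 10*sqrt(1129)/1129;  N = 0

Compute the unit normal N̂(u, v) = (-5*v/sqrt(25*u^2 + 25*v^2 + 1), -5*u/sqrt(25*u^2 + 25*v^2 + 1), 1/sqrt(25*u^2 + 25*v^2 + 1)), and the second partials r_uu, r_uv, r_vv. Take dot products:
  L(u, v) = r_uu · N̂ = 0,
  M(u, v) = r_uv · N̂ = 5/sqrt(25*u^2 + 25*v^2 + 1),
  N(u, v) = r_vv · N̂ = 0.
Evaluating at (u, v) = (3/2, 3):
  L = 0, M = 10*sqrt(1129)/1129, N = 0.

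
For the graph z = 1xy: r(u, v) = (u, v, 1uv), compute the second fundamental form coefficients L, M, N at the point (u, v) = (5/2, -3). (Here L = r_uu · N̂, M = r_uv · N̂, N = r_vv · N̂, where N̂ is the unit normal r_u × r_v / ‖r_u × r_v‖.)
L = 0;  M = 2*sqrt(65)/65;  N = 0

Compute the unit normal N̂(u, v) = (-v/sqrt(u^2 + v^2 + 1), -u/sqrt(u^2 + v^2 + 1), 1/sqrt(u^2 + v^2 + 1)), and the second partials r_uu, r_uv, r_vv. Take dot products:
  L(u, v) = r_uu · N̂ = 0,
  M(u, v) = r_uv · N̂ = 1/sqrt(u^2 + v^2 + 1),
  N(u, v) = r_vv · N̂ = 0.
Evaluating at (u, v) = (5/2, -3):
  L = 0, M = 2*sqrt(65)/65, N = 0.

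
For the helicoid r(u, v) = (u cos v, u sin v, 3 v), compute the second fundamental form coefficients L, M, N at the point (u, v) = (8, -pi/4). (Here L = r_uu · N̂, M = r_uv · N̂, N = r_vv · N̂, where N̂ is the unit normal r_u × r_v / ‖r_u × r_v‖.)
L = 0;  M = -3*sqrt(73)/73;  N = 0

Compute the unit normal N̂(u, v) = (3*sin(v)/sqrt(u^2 + 9), -3*cos(v)/sqrt(u^2 + 9), u/sqrt(u^2 + 9)), and the second partials r_uu, r_uv, r_vv. Take dot products:
  L(u, v) = r_uu · N̂ = 0,
  M(u, v) = r_uv · N̂ = -3/sqrt(u^2 + 9),
  N(u, v) = r_vv · N̂ = 0.
Evaluating at (u, v) = (8, -pi/4):
  L = 0, M = -3*sqrt(73)/73, N = 0.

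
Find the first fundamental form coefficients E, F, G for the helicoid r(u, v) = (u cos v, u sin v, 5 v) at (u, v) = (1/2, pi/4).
E = 1;  F = 0;  G = 101/4

Partials: r_u = (cos(v), sin(v), 0), r_v = (-u*sin(v), u*cos(v), 5). As functions of (u, v):
  E = r_u · r_u = 1,
  F = r_u · r_v = 0,
  G = r_v · r_v = u^2 + 25.
Evaluating at (u, v) = (1/2, pi/4): E = 1, F = 0, G = 101/4.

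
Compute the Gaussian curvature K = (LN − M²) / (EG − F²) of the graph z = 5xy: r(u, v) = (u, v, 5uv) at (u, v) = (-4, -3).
K = -25/391876

Coefficients of the first fundamental form: E = 25*v^2 + 1, F = 25*u*v, G = 25*u^2 + 1.
Coefficients of the second fundamental form: L = 0, M = 5/sqrt(25*u^2 + 25*v^2 + 1), N = 0.
Assemble K = (LN − M²)/(EG − F²) = -25/(625*u^4 + 1250*u^2*v^2 + 50*u^2 + 625*v^4 + 50*v^2 + 1). At (u, v) = (-4, -3): K = -25/391876.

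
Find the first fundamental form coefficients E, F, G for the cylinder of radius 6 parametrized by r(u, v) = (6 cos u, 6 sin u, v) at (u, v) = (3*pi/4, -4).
E = 36;  F = 0;  G = 1

Partials: r_u = (-6*sin(u), 6*cos(u), 0), r_v = (0, 0, 1). As functions of (u, v):
  E = r_u · r_u = 36,
  F = r_u · r_v = 0,
  G = r_v · r_v = 1.
Evaluating at (u, v) = (3*pi/4, -4): E = 36, F = 0, G = 1.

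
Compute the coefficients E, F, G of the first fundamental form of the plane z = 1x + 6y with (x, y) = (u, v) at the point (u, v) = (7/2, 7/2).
E = 2;  F = 6;  G = 37

Partials: r_u = (1, 0, 1), r_v = (0, 1, 6). As functions of (u, v):
  E = r_u · r_u = 2,
  F = r_u · r_v = 6,
  G = r_v · r_v = 37.
Evaluating at (u, v) = (7/2, 7/2): E = 2, F = 6, G = 37.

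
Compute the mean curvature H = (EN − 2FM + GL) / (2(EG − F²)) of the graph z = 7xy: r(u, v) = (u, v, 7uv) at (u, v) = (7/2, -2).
H = 19208*sqrt(3189)/10169721

With E = 49*v^2 + 1, F = 49*u*v, G = 49*u^2 + 1, L = 0, M = 7/sqrt(49*u^2 + 49*v^2 + 1), N = 0, assemble
  H = (EN − 2FM + GL) / (2(EG − F²)) = -343*u*v/(49*u^2 + 49*v^2 + 1)^(3/2).
At (u, v) = (7/2, -2): H = 19208*sqrt(3189)/10169721.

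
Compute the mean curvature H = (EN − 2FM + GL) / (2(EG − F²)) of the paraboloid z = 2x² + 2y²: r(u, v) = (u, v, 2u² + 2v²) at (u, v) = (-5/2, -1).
H = 236*sqrt(13)/4563

With E = 16*u^2 + 1, F = 16*u*v, G = 16*v^2 + 1, L = 4/sqrt(16*u^2 + 16*v^2 + 1), M = 0, N = 4/sqrt(16*u^2 + 16*v^2 + 1), assemble
  H = (EN − 2FM + GL) / (2(EG − F²)) = 4*(8*u^2 + 8*v^2 + 1)/(16*u^2 + 16*v^2 + 1)^(3/2).
At (u, v) = (-5/2, -1): H = 236*sqrt(13)/4563.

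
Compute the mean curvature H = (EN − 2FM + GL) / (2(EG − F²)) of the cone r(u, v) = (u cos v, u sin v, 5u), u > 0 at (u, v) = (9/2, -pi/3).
H = 5*sqrt(26)/234

With E = 26, F = 0, G = u^2, L = 0, M = 0, N = 5*sqrt(26)*u^2/(26*Abs(u)), assemble
  H = (EN − 2FM + GL) / (2(EG − F²)) = 5*sqrt(26)/(52*Abs(u)).
At (u, v) = (9/2, -pi/3): H = 5*sqrt(26)/234.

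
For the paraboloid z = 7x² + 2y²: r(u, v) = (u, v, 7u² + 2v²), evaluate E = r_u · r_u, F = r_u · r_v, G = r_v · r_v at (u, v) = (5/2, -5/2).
E = 1226;  F = -350;  G = 101

Partials: r_u = (1, 0, 14*u), r_v = (0, 1, 4*v). As functions of (u, v):
  E = r_u · r_u = 196*u^2 + 1,
  F = r_u · r_v = 56*u*v,
  G = r_v · r_v = 16*v^2 + 1.
Evaluating at (u, v) = (5/2, -5/2): E = 1226, F = -350, G = 101.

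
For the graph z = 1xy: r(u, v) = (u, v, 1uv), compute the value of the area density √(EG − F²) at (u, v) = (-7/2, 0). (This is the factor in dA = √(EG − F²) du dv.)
√(EG − F²)|_{(-7/2, 0)} = sqrt(53)/2

E = v^2 + 1, F = u*v, G = u^2 + 1, so EG − F² = u^2 + v^2 + 1. Taking the positive square root: √(EG − F²) = sqrt(u^2 + v^2 + 1). At (u, v) = (-7/2, 0): sqrt(53)/2.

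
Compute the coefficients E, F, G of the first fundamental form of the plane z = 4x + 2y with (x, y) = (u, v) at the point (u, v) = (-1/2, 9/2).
E = 17;  F = 8;  G = 5

Partials: r_u = (1, 0, 4), r_v = (0, 1, 2). As functions of (u, v):
  E = r_u · r_u = 17,
  F = r_u · r_v = 8,
  G = r_v · r_v = 5.
Evaluating at (u, v) = (-1/2, 9/2): E = 17, F = 8, G = 5.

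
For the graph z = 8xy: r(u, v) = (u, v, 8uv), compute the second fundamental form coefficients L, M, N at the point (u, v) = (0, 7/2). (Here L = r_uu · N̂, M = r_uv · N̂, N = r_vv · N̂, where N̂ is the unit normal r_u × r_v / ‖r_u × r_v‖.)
L = 0;  M = 8*sqrt(785)/785;  N = 0

Compute the unit normal N̂(u, v) = (-8*v/sqrt(64*u^2 + 64*v^2 + 1), -8*u/sqrt(64*u^2 + 64*v^2 + 1), 1/sqrt(64*u^2 + 64*v^2 + 1)), and the second partials r_uu, r_uv, r_vv. Take dot products:
  L(u, v) = r_uu · N̂ = 0,
  M(u, v) = r_uv · N̂ = 8/sqrt(64*u^2 + 64*v^2 + 1),
  N(u, v) = r_vv · N̂ = 0.
Evaluating at (u, v) = (0, 7/2):
  L = 0, M = 8*sqrt(785)/785, N = 0.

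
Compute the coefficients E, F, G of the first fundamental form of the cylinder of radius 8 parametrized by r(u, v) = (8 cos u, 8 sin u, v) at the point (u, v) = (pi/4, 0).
E = 64;  F = 0;  G = 1

Partials: r_u = (-8*sin(u), 8*cos(u), 0), r_v = (0, 0, 1). As functions of (u, v):
  E = r_u · r_u = 64,
  F = r_u · r_v = 0,
  G = r_v · r_v = 1.
Evaluating at (u, v) = (pi/4, 0): E = 64, F = 0, G = 1.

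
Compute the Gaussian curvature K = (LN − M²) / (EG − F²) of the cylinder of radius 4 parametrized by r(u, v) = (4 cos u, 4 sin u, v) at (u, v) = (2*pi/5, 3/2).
K = 0

Coefficients of the first fundamental form: E = 16, F = 0, G = 1.
Coefficients of the second fundamental form: L = -4, M = 0, N = 0.
Assemble K = (LN − M²)/(EG − F²) = 0. At (u, v) = (2*pi/5, 3/2): K = 0.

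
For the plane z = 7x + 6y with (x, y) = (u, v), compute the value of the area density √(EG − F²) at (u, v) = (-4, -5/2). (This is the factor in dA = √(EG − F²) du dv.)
√(EG − F²)|_{(-4, -5/2)} = sqrt(86)

E = 50, F = 42, G = 37, so EG − F² = 86. Taking the positive square root: √(EG − F²) = sqrt(86). At (u, v) = (-4, -5/2): sqrt(86).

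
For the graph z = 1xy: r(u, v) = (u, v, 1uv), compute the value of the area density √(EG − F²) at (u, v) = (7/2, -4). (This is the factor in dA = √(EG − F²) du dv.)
√(EG − F²)|_{(7/2, -4)} = 3*sqrt(13)/2

E = v^2 + 1, F = u*v, G = u^2 + 1, so EG − F² = u^2 + v^2 + 1. Taking the positive square root: √(EG − F²) = sqrt(u^2 + v^2 + 1). At (u, v) = (7/2, -4): 3*sqrt(13)/2.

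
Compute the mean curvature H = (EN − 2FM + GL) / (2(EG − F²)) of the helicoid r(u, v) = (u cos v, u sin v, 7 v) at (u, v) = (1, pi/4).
H = 0

With E = 1, F = 0, G = u^2 + 49, L = 0, M = -7/sqrt(u^2 + 49), N = 0, assemble
  H = (EN − 2FM + GL) / (2(EG − F²)) = 0.
At (u, v) = (1, pi/4): H = 0.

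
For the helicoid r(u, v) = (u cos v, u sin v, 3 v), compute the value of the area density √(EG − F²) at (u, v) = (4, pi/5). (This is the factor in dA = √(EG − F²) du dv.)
√(EG − F²)|_{(4, pi/5)} = 5

E = 1, F = 0, G = u^2 + 9, so EG − F² = u^2 + 9. Taking the positive square root: √(EG − F²) = sqrt(u^2 + 9). At (u, v) = (4, pi/5): 5.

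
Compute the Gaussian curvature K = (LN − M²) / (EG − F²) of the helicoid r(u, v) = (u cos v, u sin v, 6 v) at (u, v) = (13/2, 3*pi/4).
K = -576/97969

Coefficients of the first fundamental form: E = 1, F = 0, G = u^2 + 36.
Coefficients of the second fundamental form: L = 0, M = -6/sqrt(u^2 + 36), N = 0.
Assemble K = (LN − M²)/(EG − F²) = -36/(u^2 + 36)^2. At (u, v) = (13/2, 3*pi/4): K = -576/97969.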